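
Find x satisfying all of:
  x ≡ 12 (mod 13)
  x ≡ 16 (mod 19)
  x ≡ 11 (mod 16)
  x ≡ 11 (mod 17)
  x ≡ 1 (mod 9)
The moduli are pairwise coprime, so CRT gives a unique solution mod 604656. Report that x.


Product of moduli M = 13 · 19 · 16 · 17 · 9 = 604656.
Merge one congruence at a time:
  Start: x ≡ 12 (mod 13).
  Combine with x ≡ 16 (mod 19); new modulus lcm = 247.
    Write x = 12 + 13·t and substitute into x ≡ 16 (mod 19): 13·t ≡ 16 − 12 = 4 (mod 19).
    The inverse of 13 mod 19 is 3 (since 13·3 = 39 = 2·19 + 1), so t ≡ 3·4 = 12 ≡ 12 (mod 19).
    Then x = 12 + 13·12 = 168, valid modulo lcm(13, 19) = 247: x ≡ 168 (mod 247).
  Combine with x ≡ 11 (mod 16); new modulus lcm = 3952.
    Write x = 168 + 247·t and substitute into x ≡ 11 (mod 16): 247·t ≡ 11 − 168 = -157 (mod 16).
    Reduce coefficients mod 16: 7·t ≡ 3 (mod 16).
    The inverse of 7 mod 16 is 7 (since 7·7 = 49 = 3·16 + 1), so t ≡ 7·3 = 21 ≡ 5 (mod 16).
    Then x = 168 + 247·5 = 1403, valid modulo lcm(247, 16) = 3952: x ≡ 1403 (mod 3952).
  Combine with x ≡ 11 (mod 17); new modulus lcm = 67184.
    Write x = 1403 + 3952·t and substitute into x ≡ 11 (mod 17): 3952·t ≡ 11 − 1403 = -1392 (mod 17).
    Reduce coefficients mod 17: 8·t ≡ 2 (mod 17).
    The inverse of 8 mod 17 is 15 (since 8·15 = 120 = 7·17 + 1), so t ≡ 15·2 = 30 ≡ 13 (mod 17).
    Then x = 1403 + 3952·13 = 52779, valid modulo lcm(3952, 17) = 67184: x ≡ 52779 (mod 67184).
  Combine with x ≡ 1 (mod 9); new modulus lcm = 604656.
    Write x = 52779 + 67184·t and substitute into x ≡ 1 (mod 9): 67184·t ≡ 1 − 52779 = -52778 (mod 9).
    Reduce coefficients mod 9: 8·t ≡ 7 (mod 9).
    The inverse of 8 mod 9 is 8 (since 8·8 = 64 = 7·9 + 1), so t ≡ 8·7 = 56 ≡ 2 (mod 9).
    Then x = 52779 + 67184·2 = 187147, valid modulo lcm(67184, 9) = 604656: x ≡ 187147 (mod 604656).
Verify against each original: 187147 mod 13 = 12, 187147 mod 19 = 16, 187147 mod 16 = 11, 187147 mod 17 = 11, 187147 mod 9 = 1.

x ≡ 187147 (mod 604656).


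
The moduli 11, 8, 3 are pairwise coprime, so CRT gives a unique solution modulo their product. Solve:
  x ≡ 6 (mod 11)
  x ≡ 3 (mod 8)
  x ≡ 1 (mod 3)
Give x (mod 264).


Moduli 11, 8, 3 are pairwise coprime; by CRT there is a unique solution modulo M = 11 · 8 · 3 = 264.
Solve pairwise, accumulating the modulus:
  Start with x ≡ 6 (mod 11).
  Combine with x ≡ 3 (mod 8): since gcd(11, 8) = 1, we get a unique residue mod 88.
    Write x = 6 + 11·t and substitute into x ≡ 3 (mod 8): 11·t ≡ 3 − 6 = -3 (mod 8).
    Reduce coefficients mod 8: 3·t ≡ 5 (mod 8).
    The inverse of 3 mod 8 is 3 (since 3·3 = 9 = 1·8 + 1), so t ≡ 3·5 = 15 ≡ 7 (mod 8).
    Then x = 6 + 11·7 = 83, valid modulo lcm(11, 8) = 88: x ≡ 83 (mod 88).
  Combine with x ≡ 1 (mod 3): since gcd(88, 3) = 1, we get a unique residue mod 264.
    Write x = 83 + 88·t and substitute into x ≡ 1 (mod 3): 88·t ≡ 1 − 83 = -82 (mod 3).
    Reduce coefficients mod 3: 1·t ≡ 2 (mod 3).
    So t ≡ 2 (mod 3).
    Then x = 83 + 88·2 = 259, valid modulo lcm(88, 3) = 264: x ≡ 259 (mod 264).
Verify: 259 mod 11 = 6 ✓, 259 mod 8 = 3 ✓, 259 mod 3 = 1 ✓.

x ≡ 259 (mod 264).


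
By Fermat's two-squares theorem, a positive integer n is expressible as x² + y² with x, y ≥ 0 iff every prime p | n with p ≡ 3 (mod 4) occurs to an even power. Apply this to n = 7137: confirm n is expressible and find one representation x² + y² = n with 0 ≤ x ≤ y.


Step 1: Factor n = 7137 = 3^2 · 13 · 61.
Step 2: Check the mod-4 condition on each prime factor: 3 ≡ 3 (mod 4), exponent 2 (must be even); 13 ≡ 1 (mod 4), exponent 1; 61 ≡ 1 (mod 4), exponent 1.
All primes ≡ 3 (mod 4) appear to even exponent (or don't appear), so by the two-squares theorem n IS expressible as a sum of two squares.
Step 3: Build a representation. Group n = k² · m with k = 3 and m = 13 · 61 = 793 (a product of primes ≡ 1 (mod 4)); a representation of m scales to one of n via (k·x)² + (k·y)² = k²(x² + y²). Each prime p ≡ 1 (mod 4) is itself a sum of two squares; find a² by testing p − a² for a perfect square:
  13: 13 − 1² = 12, 13 − 2² = 9 = 3² ⇒ 13 = 2² + 3².
  61: 61 − 1² = 60, 61 − 2² = 57, 61 − 3² = 52, 61 − 4² = 45, 61 − 5² = 36 = 6² ⇒ 61 = 5² + 6².
  Combine using the Brahmagupta–Fibonacci identity (a² + b²)(c² + d²) = (ac − bd)² + (ad + bc)² = (ac + bd)² + (ad − bc)²:
  13 · 61 = 793: from (2² + 3²)(5² + 6²), take (2·5 − 3·6, 2·6 + 3·5) = (10 − 18, 12 + 15) = (-8, 27); dropping signs (only squares matter) gives (8, 27); check 8² + 27² = 64 + 729 = 793 ✓.
  Scale by k = 3: (3·8, 3·27) = (24, 81).
Step 4: Order so x ≤ y and verify: 24² + 81² = 576 + 6561 = 7137 = n. ✓

n = 7137 = 24² + 81² (one valid representation with x ≤ y).


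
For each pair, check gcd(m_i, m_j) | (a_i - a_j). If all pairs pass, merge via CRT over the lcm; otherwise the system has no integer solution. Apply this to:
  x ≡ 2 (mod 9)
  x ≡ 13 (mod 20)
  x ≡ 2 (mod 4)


Moduli 9, 20, 4 are not pairwise coprime, so CRT works modulo lcm(m_i) when all pairwise compatibility conditions hold.
Pairwise compatibility: gcd(m_i, m_j) must divide a_i - a_j for every pair.
Merge one congruence at a time:
  Start: x ≡ 2 (mod 9).
  Combine with x ≡ 13 (mod 20): gcd(9, 20) = 1; 13 - 2 = 11, which IS divisible by 1, so compatible.
    Write x = 2 + 9·t and substitute into x ≡ 13 (mod 20): 9·t ≡ 13 − 2 = 11 (mod 20).
    The inverse of 9 mod 20 is 9 (since 9·9 = 81 = 4·20 + 1), so t ≡ 9·11 = 99 ≡ 19 (mod 20).
    Then x = 2 + 9·19 = 173, valid modulo lcm(9, 20) = 180: x ≡ 173 (mod 180).
  Combine with x ≡ 2 (mod 4): gcd(180, 4) = 4, and 2 - 173 = -171 is NOT divisible by 4.
    ⇒ system is inconsistent (no integer solution).

No solution (the system is inconsistent).


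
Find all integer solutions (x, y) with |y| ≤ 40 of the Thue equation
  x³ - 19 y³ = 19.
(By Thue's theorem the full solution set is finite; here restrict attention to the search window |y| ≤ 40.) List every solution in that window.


The equation is x³ - 19y³ = 19. For fixed y, x³ = 19·y³ + 19, so a solution requires the RHS to be a perfect cube.
Strategy: iterate y from -40 to 40, compute RHS = 19·y³ + 19, and check whether it is a (positive or negative) perfect cube.
Check small values of y:
  y = 0: RHS = 19 is not a perfect cube.
  y = 1: RHS = 38 is not a perfect cube.
  y = -1: RHS = 0 = (0)³ ⇒ x = 0 works.
  y = 2: RHS = 171 is not a perfect cube.
  y = -2: RHS = -133 is not a perfect cube.
  y = 3: RHS = 532 is not a perfect cube.
  y = -3: RHS = -494 is not a perfect cube.
Continuing the search up to |y| = 40 finds no further solutions beyond those listed.
Collected solutions: (0, -1).

Solutions (with |y| ≤ 40): (0, -1).


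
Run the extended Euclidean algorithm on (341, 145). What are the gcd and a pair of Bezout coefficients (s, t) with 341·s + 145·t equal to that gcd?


Euclidean algorithm on (341, 145) — divide until remainder is 0:
  341 = 2 · 145 + 51
  145 = 2 · 51 + 43
  51 = 1 · 43 + 8
  43 = 5 · 8 + 3
  8 = 2 · 3 + 2
  3 = 1 · 2 + 1
  2 = 2 · 1 + 0
gcd(341, 145) = 1.
Track Bezout coefficients alongside the remainders: start with r₀ = 341 = a·1 + b·0 (s = 1, t = 0) and r₁ = 145 = a·0 + b·1 (s = 0, t = 1); each new remainder r_{k+1} = r_{k-1} − q_k·r_k inherits s_{k+1} = s_{k-1} − q_k·s_k, t_{k+1} = t_{k-1} − q_k·t_k, so r_k = a·s_k + b·t_k at every step:
  q = 2: r = 51, s = 1 − 2·0 = 1, t = 0 − 2·1 = -2  (check: 341·1 + 145·(-2) = 51)
  q = 2: r = 43, s = 0 − 2·1 = -2, t = 1 − 2·(-2) = 5  (check: 341·(-2) + 145·5 = 43)
  q = 1: r = 8, s = 1 − 1·(-2) = 3, t = -2 − 1·5 = -7  (check: 341·3 + 145·(-7) = 8)
  q = 5: r = 3, s = -2 − 5·3 = -17, t = 5 − 5·(-7) = 40  (check: 341·(-17) + 145·40 = 3)
  q = 2: r = 2, s = 3 − 2·(-17) = 37, t = -7 − 2·40 = -87  (check: 341·37 + 145·(-87) = 2)
  q = 1: r = 1, s = -17 − 1·37 = -54, t = 40 − 1·(-87) = 127  (check: 341·(-54) + 145·127 = 1)
The row with r = 1 (the gcd) gives the Bezout coefficients s = -54, t = 127.
Result: 341 · (-54) + 145 · (127) = 1.

gcd(341, 145) = 1; s = -54, t = 127 (check: 341·(-54) + 145·127 = 1).


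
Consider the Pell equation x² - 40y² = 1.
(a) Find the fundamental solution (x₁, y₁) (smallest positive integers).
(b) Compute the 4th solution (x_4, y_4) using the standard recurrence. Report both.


Step 1: Find the fundamental solution (x₁, y₁) of x² - 40y² = 1.
  Expand √40 as a continued fraction. a₀ = ⌊√40⌋ = 6; iterate m_{k+1} = d_k·a_k − m_k, d_{k+1} = (40 − m_{k+1}²)/d_k, a_{k+1} = ⌊(a₀ + m_{k+1})/d_{k+1}⌋ (starting m₀ = 0, d₀ = 1), with convergents p_k = a_k·p_{k-1} + p_{k-2}, q_k = a_k·q_{k-1} + q_{k-2} (p₋₁ = 1, q₋₁ = 0):
  k = 0: a₀ = 6; p₀/q₀ = 6/1; p₀² − 40·q₀² = 36 − 40 = -4.
  k = 1: m = 6, d = 4, a = ⌊(6 + 6)/4⌋ = 3; p/q = (3·6 + 1)/(3·1 + 0) = 19/3; p² − 40·q² = 361 − 360 = 1.
  The first convergent with p² − 40·q² = 1 gives the fundamental solution (x₁, y₁) = (19, 3).
Step 2: Apply the recurrence (x_{n+1}, y_{n+1}) = (x₁x_n + 40y₁y_n, x₁y_n + y₁x_n) repeatedly.
  From (x_1, y_1) = (19, 3): x_2 = 19·19 + 40·3·3 = 721; y_2 = 19·3 + 3·19 = 114.
  From (x_2, y_2) = (721, 114): x_3 = 19·721 + 40·3·114 = 27379; y_3 = 19·114 + 3·721 = 4329.
  From (x_3, y_3) = (27379, 4329): x_4 = 19·27379 + 40·3·4329 = 1039681; y_4 = 19·4329 + 3·27379 = 164388.
Step 3: Verify x_4² - 40·y_4² = 1080936581761 - 1080936581760 = 1 (should be 1). ✓

(x_1, y_1) = (19, 3); (x_4, y_4) = (1039681, 164388).


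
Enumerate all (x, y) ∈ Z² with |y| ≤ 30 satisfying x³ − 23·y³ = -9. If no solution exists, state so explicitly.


The equation is x³ - 23y³ = -9. For fixed y, x³ = 23·y³ − 9, so a solution requires the RHS to be a perfect cube.
Strategy: iterate y from -30 to 30, compute RHS = 23·y³ − 9, and check whether it is a (positive or negative) perfect cube.
Check small values of y:
  y = 0: RHS = -9 is not a perfect cube.
  y = 1: RHS = 14 is not a perfect cube.
  y = -1: RHS = -32 is not a perfect cube.
  y = 2: RHS = 175 is not a perfect cube.
  y = -2: RHS = -193 is not a perfect cube.
  y = 3: RHS = 612 is not a perfect cube.
  y = -3: RHS = -630 is not a perfect cube.
Continuing the search up to |y| = 30 finds no solutions either.
No (x, y) in the scanned range satisfies the equation.

No integer solutions with |y| ≤ 30.


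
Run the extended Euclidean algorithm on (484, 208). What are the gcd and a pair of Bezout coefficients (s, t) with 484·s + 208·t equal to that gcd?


Euclidean algorithm on (484, 208) — divide until remainder is 0:
  484 = 2 · 208 + 68
  208 = 3 · 68 + 4
  68 = 17 · 4 + 0
gcd(484, 208) = 4.
Track Bezout coefficients alongside the remainders: start with r₀ = 484 = a·1 + b·0 (s = 1, t = 0) and r₁ = 208 = a·0 + b·1 (s = 0, t = 1); each new remainder r_{k+1} = r_{k-1} − q_k·r_k inherits s_{k+1} = s_{k-1} − q_k·s_k, t_{k+1} = t_{k-1} − q_k·t_k, so r_k = a·s_k + b·t_k at every step:
  q = 2: r = 68, s = 1 − 2·0 = 1, t = 0 − 2·1 = -2  (check: 484·1 + 208·(-2) = 68)
  q = 3: r = 4, s = 0 − 3·1 = -3, t = 1 − 3·(-2) = 7  (check: 484·(-3) + 208·7 = 4)
The row with r = 4 (the gcd) gives the Bezout coefficients s = -3, t = 7.
Result: 484 · (-3) + 208 · (7) = 4.

gcd(484, 208) = 4; s = -3, t = 7 (check: 484·(-3) + 208·7 = 4).


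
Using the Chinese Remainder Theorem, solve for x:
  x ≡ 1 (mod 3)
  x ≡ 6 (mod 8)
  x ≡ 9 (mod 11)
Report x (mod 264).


Moduli 3, 8, 11 are pairwise coprime; by CRT there is a unique solution modulo M = 3 · 8 · 11 = 264.
Solve pairwise, accumulating the modulus:
  Start with x ≡ 1 (mod 3).
  Combine with x ≡ 6 (mod 8): since gcd(3, 8) = 1, we get a unique residue mod 24.
    Write x = 1 + 3·t and substitute into x ≡ 6 (mod 8): 3·t ≡ 6 − 1 = 5 (mod 8).
    The inverse of 3 mod 8 is 3 (since 3·3 = 9 = 1·8 + 1), so t ≡ 3·5 = 15 ≡ 7 (mod 8).
    Then x = 1 + 3·7 = 22, valid modulo lcm(3, 8) = 24: x ≡ 22 (mod 24).
  Combine with x ≡ 9 (mod 11): since gcd(24, 11) = 1, we get a unique residue mod 264.
    Write x = 22 + 24·t and substitute into x ≡ 9 (mod 11): 24·t ≡ 9 − 22 = -13 (mod 11).
    Reduce coefficients mod 11: 2·t ≡ 9 (mod 11).
    The inverse of 2 mod 11 is 6 (since 2·6 = 12 = 1·11 + 1), so t ≡ 6·9 = 54 ≡ 10 (mod 11).
    Then x = 22 + 24·10 = 262, valid modulo lcm(24, 11) = 264: x ≡ 262 (mod 264).
Verify: 262 mod 3 = 1 ✓, 262 mod 8 = 6 ✓, 262 mod 11 = 9 ✓.

x ≡ 262 (mod 264).


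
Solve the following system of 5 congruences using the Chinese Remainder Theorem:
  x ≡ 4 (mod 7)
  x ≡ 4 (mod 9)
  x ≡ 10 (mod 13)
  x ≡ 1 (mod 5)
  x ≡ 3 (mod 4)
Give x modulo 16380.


Product of moduli M = 7 · 9 · 13 · 5 · 4 = 16380.
Merge one congruence at a time:
  Start: x ≡ 4 (mod 7).
  Combine with x ≡ 4 (mod 9); new modulus lcm = 63.
    Write x = 4 + 7·t and substitute into x ≡ 4 (mod 9): 7·t ≡ 4 − 4 = 0 (mod 9).
    The inverse of 7 mod 9 is 4 (since 7·4 = 28 = 3·9 + 1), so t ≡ 4·0 = 0 ≡ 0 (mod 9).
    Then x = 4 + 7·0 = 4, valid modulo lcm(7, 9) = 63: x ≡ 4 (mod 63).
  Combine with x ≡ 10 (mod 13); new modulus lcm = 819.
    Write x = 4 + 63·t and substitute into x ≡ 10 (mod 13): 63·t ≡ 10 − 4 = 6 (mod 13).
    Reduce coefficients mod 13: 11·t ≡ 6 (mod 13).
    The inverse of 11 mod 13 is 6 (since 11·6 = 66 = 5·13 + 1), so t ≡ 6·6 = 36 ≡ 10 (mod 13).
    Then x = 4 + 63·10 = 634, valid modulo lcm(63, 13) = 819: x ≡ 634 (mod 819).
  Combine with x ≡ 1 (mod 5); new modulus lcm = 4095.
    Write x = 634 + 819·t and substitute into x ≡ 1 (mod 5): 819·t ≡ 1 − 634 = -633 (mod 5).
    Reduce coefficients mod 5: 4·t ≡ 2 (mod 5).
    The inverse of 4 mod 5 is 4 (since 4·4 = 16 = 3·5 + 1), so t ≡ 4·2 = 8 ≡ 3 (mod 5).
    Then x = 634 + 819·3 = 3091, valid modulo lcm(819, 5) = 4095: x ≡ 3091 (mod 4095).
  Combine with x ≡ 3 (mod 4); new modulus lcm = 16380.
    Write x = 3091 + 4095·t and substitute into x ≡ 3 (mod 4): 4095·t ≡ 3 − 3091 = -3088 (mod 4).
    Reduce coefficients mod 4: 3·t ≡ 0 (mod 4).
    The inverse of 3 mod 4 is 3 (since 3·3 = 9 = 2·4 + 1), so t ≡ 3·0 = 0 ≡ 0 (mod 4).
    Then x = 3091 + 4095·0 = 3091, valid modulo lcm(4095, 4) = 16380: x ≡ 3091 (mod 16380).
Verify against each original: 3091 mod 7 = 4, 3091 mod 9 = 4, 3091 mod 13 = 10, 3091 mod 5 = 1, 3091 mod 4 = 3.

x ≡ 3091 (mod 16380).


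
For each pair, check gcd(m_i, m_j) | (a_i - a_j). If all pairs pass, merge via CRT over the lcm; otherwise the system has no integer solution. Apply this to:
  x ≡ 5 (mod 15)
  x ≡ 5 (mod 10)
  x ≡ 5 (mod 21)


Moduli 15, 10, 21 are not pairwise coprime, so CRT works modulo lcm(m_i) when all pairwise compatibility conditions hold.
Pairwise compatibility: gcd(m_i, m_j) must divide a_i - a_j for every pair.
Merge one congruence at a time:
  Start: x ≡ 5 (mod 15).
  Combine with x ≡ 5 (mod 10): gcd(15, 10) = 5; 5 - 5 = 0, which IS divisible by 5, so compatible.
    Write x = 5 + 15·t and substitute into x ≡ 5 (mod 10): 15·t ≡ 5 − 5 = 0 (mod 10).
    Divide the congruence (and modulus) by g = 5: 3·t ≡ 0 (mod 2).
    Reduce coefficients mod 2: 1·t ≡ 0 (mod 2).
    So t ≡ 0 (mod 2).
    Then x = 5 + 15·0 = 5, valid modulo lcm(15, 10) = 30: x ≡ 5 (mod 30).
  Combine with x ≡ 5 (mod 21): gcd(30, 21) = 3; 5 - 5 = 0, which IS divisible by 3, so compatible.
    Write x = 5 + 30·t and substitute into x ≡ 5 (mod 21): 30·t ≡ 5 − 5 = 0 (mod 21).
    Divide the congruence (and modulus) by g = 3: 10·t ≡ 0 (mod 7).
    Reduce coefficients mod 7: 3·t ≡ 0 (mod 7).
    The inverse of 3 mod 7 is 5 (since 3·5 = 15 = 2·7 + 1), so t ≡ 5·0 = 0 ≡ 0 (mod 7).
    Then x = 5 + 30·0 = 5, valid modulo lcm(30, 21) = 210: x ≡ 5 (mod 210).
Verify: 5 mod 15 = 5, 5 mod 10 = 5, 5 mod 21 = 5.

x ≡ 5 (mod 210).


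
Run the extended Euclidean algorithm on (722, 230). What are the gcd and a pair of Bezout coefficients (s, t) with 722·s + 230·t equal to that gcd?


Euclidean algorithm on (722, 230) — divide until remainder is 0:
  722 = 3 · 230 + 32
  230 = 7 · 32 + 6
  32 = 5 · 6 + 2
  6 = 3 · 2 + 0
gcd(722, 230) = 2.
Track Bezout coefficients alongside the remainders: start with r₀ = 722 = a·1 + b·0 (s = 1, t = 0) and r₁ = 230 = a·0 + b·1 (s = 0, t = 1); each new remainder r_{k+1} = r_{k-1} − q_k·r_k inherits s_{k+1} = s_{k-1} − q_k·s_k, t_{k+1} = t_{k-1} − q_k·t_k, so r_k = a·s_k + b·t_k at every step:
  q = 3: r = 32, s = 1 − 3·0 = 1, t = 0 − 3·1 = -3  (check: 722·1 + 230·(-3) = 32)
  q = 7: r = 6, s = 0 − 7·1 = -7, t = 1 − 7·(-3) = 22  (check: 722·(-7) + 230·22 = 6)
  q = 5: r = 2, s = 1 − 5·(-7) = 36, t = -3 − 5·22 = -113  (check: 722·36 + 230·(-113) = 2)
The row with r = 2 (the gcd) gives the Bezout coefficients s = 36, t = -113.
Result: 722 · (36) + 230 · (-113) = 2.

gcd(722, 230) = 2; s = 36, t = -113 (check: 722·36 + 230·(-113) = 2).


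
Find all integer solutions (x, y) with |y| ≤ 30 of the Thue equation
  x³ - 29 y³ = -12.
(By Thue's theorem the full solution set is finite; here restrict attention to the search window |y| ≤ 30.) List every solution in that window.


The equation is x³ - 29y³ = -12. For fixed y, x³ = 29·y³ − 12, so a solution requires the RHS to be a perfect cube.
Strategy: iterate y from -30 to 30, compute RHS = 29·y³ − 12, and check whether it is a (positive or negative) perfect cube.
Check small values of y:
  y = 0: RHS = -12 is not a perfect cube.
  y = 1: RHS = 17 is not a perfect cube.
  y = -1: RHS = -41 is not a perfect cube.
  y = 2: RHS = 220 is not a perfect cube.
  y = -2: RHS = -244 is not a perfect cube.
  y = 3: RHS = 771 is not a perfect cube.
  y = -3: RHS = -795 is not a perfect cube.
Continuing the search up to |y| = 30 finds no solutions either.
No (x, y) in the scanned range satisfies the equation.

No integer solutions with |y| ≤ 30.


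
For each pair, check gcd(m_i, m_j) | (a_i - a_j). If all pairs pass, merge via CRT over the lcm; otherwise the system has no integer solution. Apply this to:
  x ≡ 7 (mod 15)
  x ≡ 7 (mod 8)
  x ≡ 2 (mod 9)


Moduli 15, 8, 9 are not pairwise coprime, so CRT works modulo lcm(m_i) when all pairwise compatibility conditions hold.
Pairwise compatibility: gcd(m_i, m_j) must divide a_i - a_j for every pair.
Merge one congruence at a time:
  Start: x ≡ 7 (mod 15).
  Combine with x ≡ 7 (mod 8): gcd(15, 8) = 1; 7 - 7 = 0, which IS divisible by 1, so compatible.
    Write x = 7 + 15·t and substitute into x ≡ 7 (mod 8): 15·t ≡ 7 − 7 = 0 (mod 8).
    Reduce coefficients mod 8: 7·t ≡ 0 (mod 8).
    The inverse of 7 mod 8 is 7 (since 7·7 = 49 = 6·8 + 1), so t ≡ 7·0 = 0 ≡ 0 (mod 8).
    Then x = 7 + 15·0 = 7, valid modulo lcm(15, 8) = 120: x ≡ 7 (mod 120).
  Combine with x ≡ 2 (mod 9): gcd(120, 9) = 3, and 2 - 7 = -5 is NOT divisible by 3.
    ⇒ system is inconsistent (no integer solution).

No solution (the system is inconsistent).


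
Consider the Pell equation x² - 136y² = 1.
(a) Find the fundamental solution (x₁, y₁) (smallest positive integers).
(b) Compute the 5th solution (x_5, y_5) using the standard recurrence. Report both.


Step 1: Find the fundamental solution (x₁, y₁) of x² - 136y² = 1.
  Expand √136 as a continued fraction. a₀ = ⌊√136⌋ = 11; iterate m_{k+1} = d_k·a_k − m_k, d_{k+1} = (136 − m_{k+1}²)/d_k, a_{k+1} = ⌊(a₀ + m_{k+1})/d_{k+1}⌋ (starting m₀ = 0, d₀ = 1), with convergents p_k = a_k·p_{k-1} + p_{k-2}, q_k = a_k·q_{k-1} + q_{k-2} (p₋₁ = 1, q₋₁ = 0):
  k = 0: a₀ = 11; p₀/q₀ = 11/1; p₀² − 136·q₀² = 121 − 136 = -15.
  k = 1: m = 11, d = 15, a = ⌊(11 + 11)/15⌋ = 1; p/q = (1·11 + 1)/(1·1 + 0) = 12/1; p² − 136·q² = 144 − 136 = 8.
  k = 2: m = 4, d = 8, a = ⌊(11 + 4)/8⌋ = 1; p/q = (1·12 + 11)/(1·1 + 1) = 23/2; p² − 136·q² = 529 − 544 = -15.
  k = 3: m = 4, d = 15, a = ⌊(11 + 4)/15⌋ = 1; p/q = (1·23 + 12)/(1·2 + 1) = 35/3; p² − 136·q² = 1225 − 1224 = 1.
  The first convergent with p² − 136·q² = 1 gives the fundamental solution (x₁, y₁) = (35, 3).
Step 2: Apply the recurrence (x_{n+1}, y_{n+1}) = (x₁x_n + 136y₁y_n, x₁y_n + y₁x_n) repeatedly.
  From (x_1, y_1) = (35, 3): x_2 = 35·35 + 136·3·3 = 2449; y_2 = 35·3 + 3·35 = 210.
  From (x_2, y_2) = (2449, 210): x_3 = 35·2449 + 136·3·210 = 171395; y_3 = 35·210 + 3·2449 = 14697.
  From (x_3, y_3) = (171395, 14697): x_4 = 35·171395 + 136·3·14697 = 11995201; y_4 = 35·14697 + 3·171395 = 1028580.
  From (x_4, y_4) = (11995201, 1028580): x_5 = 35·11995201 + 136·3·1028580 = 839492675; y_5 = 35·1028580 + 3·11995201 = 71985903.
Step 3: Verify x_5² - 136·y_5² = 704747951378655625 - 704747951378655624 = 1 (should be 1). ✓

(x_1, y_1) = (35, 3); (x_5, y_5) = (839492675, 71985903).


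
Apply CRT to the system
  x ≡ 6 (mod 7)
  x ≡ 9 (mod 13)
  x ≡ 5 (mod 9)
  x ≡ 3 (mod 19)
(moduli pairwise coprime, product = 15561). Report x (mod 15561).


Product of moduli M = 7 · 13 · 9 · 19 = 15561.
Merge one congruence at a time:
  Start: x ≡ 6 (mod 7).
  Combine with x ≡ 9 (mod 13); new modulus lcm = 91.
    Write x = 6 + 7·t and substitute into x ≡ 9 (mod 13): 7·t ≡ 9 − 6 = 3 (mod 13).
    The inverse of 7 mod 13 is 2 (since 7·2 = 14 = 1·13 + 1), so t ≡ 2·3 = 6 ≡ 6 (mod 13).
    Then x = 6 + 7·6 = 48, valid modulo lcm(7, 13) = 91: x ≡ 48 (mod 91).
  Combine with x ≡ 5 (mod 9); new modulus lcm = 819.
    Write x = 48 + 91·t and substitute into x ≡ 5 (mod 9): 91·t ≡ 5 − 48 = -43 (mod 9).
    Reduce coefficients mod 9: 1·t ≡ 2 (mod 9).
    So t ≡ 2 (mod 9).
    Then x = 48 + 91·2 = 230, valid modulo lcm(91, 9) = 819: x ≡ 230 (mod 819).
  Combine with x ≡ 3 (mod 19); new modulus lcm = 15561.
    Write x = 230 + 819·t and substitute into x ≡ 3 (mod 19): 819·t ≡ 3 − 230 = -227 (mod 19).
    Reduce coefficients mod 19: 2·t ≡ 1 (mod 19).
    The inverse of 2 mod 19 is 10 (since 2·10 = 20 = 1·19 + 1), so t ≡ 10·1 = 10 ≡ 10 (mod 19).
    Then x = 230 + 819·10 = 8420, valid modulo lcm(819, 19) = 15561: x ≡ 8420 (mod 15561).
Verify against each original: 8420 mod 7 = 6, 8420 mod 13 = 9, 8420 mod 9 = 5, 8420 mod 19 = 3.

x ≡ 8420 (mod 15561).


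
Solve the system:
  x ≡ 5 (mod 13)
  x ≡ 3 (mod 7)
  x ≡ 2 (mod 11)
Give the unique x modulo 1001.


Moduli 13, 7, 11 are pairwise coprime; by CRT there is a unique solution modulo M = 13 · 7 · 11 = 1001.
Solve pairwise, accumulating the modulus:
  Start with x ≡ 5 (mod 13).
  Combine with x ≡ 3 (mod 7): since gcd(13, 7) = 1, we get a unique residue mod 91.
    Write x = 5 + 13·t and substitute into x ≡ 3 (mod 7): 13·t ≡ 3 − 5 = -2 (mod 7).
    Reduce coefficients mod 7: 6·t ≡ 5 (mod 7).
    The inverse of 6 mod 7 is 6 (since 6·6 = 36 = 5·7 + 1), so t ≡ 6·5 = 30 ≡ 2 (mod 7).
    Then x = 5 + 13·2 = 31, valid modulo lcm(13, 7) = 91: x ≡ 31 (mod 91).
  Combine with x ≡ 2 (mod 11): since gcd(91, 11) = 1, we get a unique residue mod 1001.
    Write x = 31 + 91·t and substitute into x ≡ 2 (mod 11): 91·t ≡ 2 − 31 = -29 (mod 11).
    Reduce coefficients mod 11: 3·t ≡ 4 (mod 11).
    The inverse of 3 mod 11 is 4 (since 3·4 = 12 = 1·11 + 1), so t ≡ 4·4 = 16 ≡ 5 (mod 11).
    Then x = 31 + 91·5 = 486, valid modulo lcm(91, 11) = 1001: x ≡ 486 (mod 1001).
Verify: 486 mod 13 = 5 ✓, 486 mod 7 = 3 ✓, 486 mod 11 = 2 ✓.

x ≡ 486 (mod 1001).


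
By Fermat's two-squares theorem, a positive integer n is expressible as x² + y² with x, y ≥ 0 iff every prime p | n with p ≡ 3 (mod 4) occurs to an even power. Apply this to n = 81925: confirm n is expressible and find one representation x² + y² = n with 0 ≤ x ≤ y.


Step 1: Factor n = 81925 = 5^2 · 29 · 113.
Step 2: Check the mod-4 condition on each prime factor: 5 ≡ 1 (mod 4), exponent 2; 29 ≡ 1 (mod 4), exponent 1; 113 ≡ 1 (mod 4), exponent 1.
All primes ≡ 3 (mod 4) appear to even exponent (or don't appear), so by the two-squares theorem n IS expressible as a sum of two squares.
Step 3: Build a representation. Group n = k² · m with k = 5 and m = 29 · 113 = 3277 (a product of primes ≡ 1 (mod 4)); a representation of m scales to one of n via (k·x)² + (k·y)² = k²(x² + y²). Each prime p ≡ 1 (mod 4) is itself a sum of two squares; find a² by testing p − a² for a perfect square:
  29: 29 − 1² = 28, 29 − 2² = 25 = 5² ⇒ 29 = 2² + 5².
  113: 113 − 1² = 112, 113 − 2² = 109, 113 − 3² = 104, 113 − 4² = 97, 113 − 5² = 88, 113 − 6² = 77, 113 − 7² = 64 = 8² ⇒ 113 = 7² + 8².
  Combine using the Brahmagupta–Fibonacci identity (a² + b²)(c² + d²) = (ac − bd)² + (ad + bc)² = (ac + bd)² + (ad − bc)²:
  29 · 113 = 3277: from (2² + 5²)(7² + 8²), take (2·7 − 5·8, 2·8 + 5·7) = (14 − 40, 16 + 35) = (-26, 51); dropping signs (only squares matter) gives (26, 51); check 26² + 51² = 676 + 2601 = 3277 ✓.
  Scale by k = 5: (5·26, 5·51) = (130, 255).
Step 4: Order so x ≤ y and verify: 130² + 255² = 16900 + 65025 = 81925 = n. ✓

n = 81925 = 130² + 255² (one valid representation with x ≤ y).


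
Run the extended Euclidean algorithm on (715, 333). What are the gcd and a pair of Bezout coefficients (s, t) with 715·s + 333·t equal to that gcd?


Euclidean algorithm on (715, 333) — divide until remainder is 0:
  715 = 2 · 333 + 49
  333 = 6 · 49 + 39
  49 = 1 · 39 + 10
  39 = 3 · 10 + 9
  10 = 1 · 9 + 1
  9 = 9 · 1 + 0
gcd(715, 333) = 1.
Track Bezout coefficients alongside the remainders: start with r₀ = 715 = a·1 + b·0 (s = 1, t = 0) and r₁ = 333 = a·0 + b·1 (s = 0, t = 1); each new remainder r_{k+1} = r_{k-1} − q_k·r_k inherits s_{k+1} = s_{k-1} − q_k·s_k, t_{k+1} = t_{k-1} − q_k·t_k, so r_k = a·s_k + b·t_k at every step:
  q = 2: r = 49, s = 1 − 2·0 = 1, t = 0 − 2·1 = -2  (check: 715·1 + 333·(-2) = 49)
  q = 6: r = 39, s = 0 − 6·1 = -6, t = 1 − 6·(-2) = 13  (check: 715·(-6) + 333·13 = 39)
  q = 1: r = 10, s = 1 − 1·(-6) = 7, t = -2 − 1·13 = -15  (check: 715·7 + 333·(-15) = 10)
  q = 3: r = 9, s = -6 − 3·7 = -27, t = 13 − 3·(-15) = 58  (check: 715·(-27) + 333·58 = 9)
  q = 1: r = 1, s = 7 − 1·(-27) = 34, t = -15 − 1·58 = -73  (check: 715·34 + 333·(-73) = 1)
The row with r = 1 (the gcd) gives the Bezout coefficients s = 34, t = -73.
Result: 715 · (34) + 333 · (-73) = 1.

gcd(715, 333) = 1; s = 34, t = -73 (check: 715·34 + 333·(-73) = 1).


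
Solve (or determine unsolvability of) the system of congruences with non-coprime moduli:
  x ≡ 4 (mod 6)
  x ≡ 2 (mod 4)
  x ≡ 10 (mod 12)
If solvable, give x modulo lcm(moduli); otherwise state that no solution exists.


Moduli 6, 4, 12 are not pairwise coprime, so CRT works modulo lcm(m_i) when all pairwise compatibility conditions hold.
Pairwise compatibility: gcd(m_i, m_j) must divide a_i - a_j for every pair.
Merge one congruence at a time:
  Start: x ≡ 4 (mod 6).
  Combine with x ≡ 2 (mod 4): gcd(6, 4) = 2; 2 - 4 = -2, which IS divisible by 2, so compatible.
    Write x = 4 + 6·t and substitute into x ≡ 2 (mod 4): 6·t ≡ 2 − 4 = -2 (mod 4).
    Divide the congruence (and modulus) by g = 2: 3·t ≡ -1 (mod 2).
    Reduce coefficients mod 2: 1·t ≡ 1 (mod 2).
    So t ≡ 1 (mod 2).
    Then x = 4 + 6·1 = 10, valid modulo lcm(6, 4) = 12: x ≡ 10 (mod 12).
  Combine with x ≡ 10 (mod 12): gcd(12, 12) = 12; 10 - 10 = 0, which IS divisible by 12, so compatible.
    Write x = 10 + 12·t and substitute into x ≡ 10 (mod 12): 12·t ≡ 10 − 10 = 0 (mod 12).
    Divide the congruence (and modulus) by g = 12: 1·t ≡ 0 (mod 1).
    Modulo 1 every t works; take t = 0.
    Then x = 10 + 12·0 = 10, valid modulo lcm(12, 12) = 12: x ≡ 10 (mod 12).
Verify: 10 mod 6 = 4, 10 mod 4 = 2, 10 mod 12 = 10.

x ≡ 10 (mod 12).


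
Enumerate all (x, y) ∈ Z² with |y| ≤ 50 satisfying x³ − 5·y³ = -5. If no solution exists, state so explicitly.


The equation is x³ - 5y³ = -5. For fixed y, x³ = 5·y³ − 5, so a solution requires the RHS to be a perfect cube.
Strategy: iterate y from -50 to 50, compute RHS = 5·y³ − 5, and check whether it is a (positive or negative) perfect cube.
Check small values of y:
  y = 0: RHS = -5 is not a perfect cube.
  y = 1: RHS = 0 = (0)³ ⇒ x = 0 works.
  y = -1: RHS = -10 is not a perfect cube.
  y = 2: RHS = 35 is not a perfect cube.
  y = -2: RHS = -45 is not a perfect cube.
  y = 3: RHS = 130 is not a perfect cube.
  y = -3: RHS = -140 is not a perfect cube.
Continuing the search up to |y| = 50 finds no further solutions beyond those listed.
Collected solutions: (0, 1).

Solutions (with |y| ≤ 50): (0, 1).


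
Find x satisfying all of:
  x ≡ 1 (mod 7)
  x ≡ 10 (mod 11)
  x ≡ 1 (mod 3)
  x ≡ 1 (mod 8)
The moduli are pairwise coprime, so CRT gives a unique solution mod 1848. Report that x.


Product of moduli M = 7 · 11 · 3 · 8 = 1848.
Merge one congruence at a time:
  Start: x ≡ 1 (mod 7).
  Combine with x ≡ 10 (mod 11); new modulus lcm = 77.
    Write x = 1 + 7·t and substitute into x ≡ 10 (mod 11): 7·t ≡ 10 − 1 = 9 (mod 11).
    The inverse of 7 mod 11 is 8 (since 7·8 = 56 = 5·11 + 1), so t ≡ 8·9 = 72 ≡ 6 (mod 11).
    Then x = 1 + 7·6 = 43, valid modulo lcm(7, 11) = 77: x ≡ 43 (mod 77).
  Combine with x ≡ 1 (mod 3); new modulus lcm = 231.
    Write x = 43 + 77·t and substitute into x ≡ 1 (mod 3): 77·t ≡ 1 − 43 = -42 (mod 3).
    Reduce coefficients mod 3: 2·t ≡ 0 (mod 3).
    The inverse of 2 mod 3 is 2 (since 2·2 = 4 = 1·3 + 1), so t ≡ 2·0 = 0 ≡ 0 (mod 3).
    Then x = 43 + 77·0 = 43, valid modulo lcm(77, 3) = 231: x ≡ 43 (mod 231).
  Combine with x ≡ 1 (mod 8); new modulus lcm = 1848.
    Write x = 43 + 231·t and substitute into x ≡ 1 (mod 8): 231·t ≡ 1 − 43 = -42 (mod 8).
    Reduce coefficients mod 8: 7·t ≡ 6 (mod 8).
    The inverse of 7 mod 8 is 7 (since 7·7 = 49 = 6·8 + 1), so t ≡ 7·6 = 42 ≡ 2 (mod 8).
    Then x = 43 + 231·2 = 505, valid modulo lcm(231, 8) = 1848: x ≡ 505 (mod 1848).
Verify against each original: 505 mod 7 = 1, 505 mod 11 = 10, 505 mod 3 = 1, 505 mod 8 = 1.

x ≡ 505 (mod 1848).


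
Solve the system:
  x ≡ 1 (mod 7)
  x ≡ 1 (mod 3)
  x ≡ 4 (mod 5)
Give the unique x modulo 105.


Moduli 7, 3, 5 are pairwise coprime; by CRT there is a unique solution modulo M = 7 · 3 · 5 = 105.
Solve pairwise, accumulating the modulus:
  Start with x ≡ 1 (mod 7).
  Combine with x ≡ 1 (mod 3): since gcd(7, 3) = 1, we get a unique residue mod 21.
    Write x = 1 + 7·t and substitute into x ≡ 1 (mod 3): 7·t ≡ 1 − 1 = 0 (mod 3).
    Reduce coefficients mod 3: 1·t ≡ 0 (mod 3).
    So t ≡ 0 (mod 3).
    Then x = 1 + 7·0 = 1, valid modulo lcm(7, 3) = 21: x ≡ 1 (mod 21).
  Combine with x ≡ 4 (mod 5): since gcd(21, 5) = 1, we get a unique residue mod 105.
    Write x = 1 + 21·t and substitute into x ≡ 4 (mod 5): 21·t ≡ 4 − 1 = 3 (mod 5).
    Reduce coefficients mod 5: 1·t ≡ 3 (mod 5).
    So t ≡ 3 (mod 5).
    Then x = 1 + 21·3 = 64, valid modulo lcm(21, 5) = 105: x ≡ 64 (mod 105).
Verify: 64 mod 7 = 1 ✓, 64 mod 3 = 1 ✓, 64 mod 5 = 4 ✓.

x ≡ 64 (mod 105).


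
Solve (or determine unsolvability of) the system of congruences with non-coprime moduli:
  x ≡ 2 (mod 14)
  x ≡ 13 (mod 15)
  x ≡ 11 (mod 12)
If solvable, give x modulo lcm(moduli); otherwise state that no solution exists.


Moduli 14, 15, 12 are not pairwise coprime, so CRT works modulo lcm(m_i) when all pairwise compatibility conditions hold.
Pairwise compatibility: gcd(m_i, m_j) must divide a_i - a_j for every pair.
Merge one congruence at a time:
  Start: x ≡ 2 (mod 14).
  Combine with x ≡ 13 (mod 15): gcd(14, 15) = 1; 13 - 2 = 11, which IS divisible by 1, so compatible.
    Write x = 2 + 14·t and substitute into x ≡ 13 (mod 15): 14·t ≡ 13 − 2 = 11 (mod 15).
    The inverse of 14 mod 15 is 14 (since 14·14 = 196 = 13·15 + 1), so t ≡ 14·11 = 154 ≡ 4 (mod 15).
    Then x = 2 + 14·4 = 58, valid modulo lcm(14, 15) = 210: x ≡ 58 (mod 210).
  Combine with x ≡ 11 (mod 12): gcd(210, 12) = 6, and 11 - 58 = -47 is NOT divisible by 6.
    ⇒ system is inconsistent (no integer solution).

No solution (the system is inconsistent).


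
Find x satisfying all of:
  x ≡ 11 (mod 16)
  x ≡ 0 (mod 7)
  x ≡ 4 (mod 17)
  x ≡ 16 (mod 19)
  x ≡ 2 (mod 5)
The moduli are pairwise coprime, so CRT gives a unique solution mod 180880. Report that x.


Product of moduli M = 16 · 7 · 17 · 19 · 5 = 180880.
Merge one congruence at a time:
  Start: x ≡ 11 (mod 16).
  Combine with x ≡ 0 (mod 7); new modulus lcm = 112.
    Write x = 11 + 16·t and substitute into x ≡ 0 (mod 7): 16·t ≡ 0 − 11 = -11 (mod 7).
    Reduce coefficients mod 7: 2·t ≡ 3 (mod 7).
    The inverse of 2 mod 7 is 4 (since 2·4 = 8 = 1·7 + 1), so t ≡ 4·3 = 12 ≡ 5 (mod 7).
    Then x = 11 + 16·5 = 91, valid modulo lcm(16, 7) = 112: x ≡ 91 (mod 112).
  Combine with x ≡ 4 (mod 17); new modulus lcm = 1904.
    Write x = 91 + 112·t and substitute into x ≡ 4 (mod 17): 112·t ≡ 4 − 91 = -87 (mod 17).
    Reduce coefficients mod 17: 10·t ≡ 15 (mod 17).
    The inverse of 10 mod 17 is 12 (since 10·12 = 120 = 7·17 + 1), so t ≡ 12·15 = 180 ≡ 10 (mod 17).
    Then x = 91 + 112·10 = 1211, valid modulo lcm(112, 17) = 1904: x ≡ 1211 (mod 1904).
  Combine with x ≡ 16 (mod 19); new modulus lcm = 36176.
    Write x = 1211 + 1904·t and substitute into x ≡ 16 (mod 19): 1904·t ≡ 16 − 1211 = -1195 (mod 19).
    Reduce coefficients mod 19: 4·t ≡ 2 (mod 19).
    The inverse of 4 mod 19 is 5 (since 4·5 = 20 = 1·19 + 1), so t ≡ 5·2 = 10 ≡ 10 (mod 19).
    Then x = 1211 + 1904·10 = 20251, valid modulo lcm(1904, 19) = 36176: x ≡ 20251 (mod 36176).
  Combine with x ≡ 2 (mod 5); new modulus lcm = 180880.
    Write x = 20251 + 36176·t and substitute into x ≡ 2 (mod 5): 36176·t ≡ 2 − 20251 = -20249 (mod 5).
    Reduce coefficients mod 5: 1·t ≡ 1 (mod 5).
    So t ≡ 1 (mod 5).
    Then x = 20251 + 36176·1 = 56427, valid modulo lcm(36176, 5) = 180880: x ≡ 56427 (mod 180880).
Verify against each original: 56427 mod 16 = 11, 56427 mod 7 = 0, 56427 mod 17 = 4, 56427 mod 19 = 16, 56427 mod 5 = 2.

x ≡ 56427 (mod 180880).


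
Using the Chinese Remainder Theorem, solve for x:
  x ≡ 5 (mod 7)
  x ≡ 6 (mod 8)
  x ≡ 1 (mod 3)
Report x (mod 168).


Moduli 7, 8, 3 are pairwise coprime; by CRT there is a unique solution modulo M = 7 · 8 · 3 = 168.
Solve pairwise, accumulating the modulus:
  Start with x ≡ 5 (mod 7).
  Combine with x ≡ 6 (mod 8): since gcd(7, 8) = 1, we get a unique residue mod 56.
    Write x = 5 + 7·t and substitute into x ≡ 6 (mod 8): 7·t ≡ 6 − 5 = 1 (mod 8).
    The inverse of 7 mod 8 is 7 (since 7·7 = 49 = 6·8 + 1), so t ≡ 7·1 = 7 ≡ 7 (mod 8).
    Then x = 5 + 7·7 = 54, valid modulo lcm(7, 8) = 56: x ≡ 54 (mod 56).
  Combine with x ≡ 1 (mod 3): since gcd(56, 3) = 1, we get a unique residue mod 168.
    Write x = 54 + 56·t and substitute into x ≡ 1 (mod 3): 56·t ≡ 1 − 54 = -53 (mod 3).
    Reduce coefficients mod 3: 2·t ≡ 1 (mod 3).
    The inverse of 2 mod 3 is 2 (since 2·2 = 4 = 1·3 + 1), so t ≡ 2·1 = 2 ≡ 2 (mod 3).
    Then x = 54 + 56·2 = 166, valid modulo lcm(56, 3) = 168: x ≡ 166 (mod 168).
Verify: 166 mod 7 = 5 ✓, 166 mod 8 = 6 ✓, 166 mod 3 = 1 ✓.

x ≡ 166 (mod 168).


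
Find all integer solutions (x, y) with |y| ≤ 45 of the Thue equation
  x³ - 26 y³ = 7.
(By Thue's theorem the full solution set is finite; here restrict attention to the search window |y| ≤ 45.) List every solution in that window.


The equation is x³ - 26y³ = 7. For fixed y, x³ = 26·y³ + 7, so a solution requires the RHS to be a perfect cube.
Strategy: iterate y from -45 to 45, compute RHS = 26·y³ + 7, and check whether it is a (positive or negative) perfect cube.
Check small values of y:
  y = 0: RHS = 7 is not a perfect cube.
  y = 1: RHS = 33 is not a perfect cube.
  y = -1: RHS = -19 is not a perfect cube.
  y = 2: RHS = 215 is not a perfect cube.
  y = -2: RHS = -201 is not a perfect cube.
  y = 3: RHS = 709 is not a perfect cube.
  y = -3: RHS = -695 is not a perfect cube.
Continuing the search up to |y| = 45 finds no solutions either.
No (x, y) in the scanned range satisfies the equation.

No integer solutions with |y| ≤ 45.


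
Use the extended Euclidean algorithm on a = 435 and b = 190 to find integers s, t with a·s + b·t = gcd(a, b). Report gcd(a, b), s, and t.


Euclidean algorithm on (435, 190) — divide until remainder is 0:
  435 = 2 · 190 + 55
  190 = 3 · 55 + 25
  55 = 2 · 25 + 5
  25 = 5 · 5 + 0
gcd(435, 190) = 5.
Track Bezout coefficients alongside the remainders: start with r₀ = 435 = a·1 + b·0 (s = 1, t = 0) and r₁ = 190 = a·0 + b·1 (s = 0, t = 1); each new remainder r_{k+1} = r_{k-1} − q_k·r_k inherits s_{k+1} = s_{k-1} − q_k·s_k, t_{k+1} = t_{k-1} − q_k·t_k, so r_k = a·s_k + b·t_k at every step:
  q = 2: r = 55, s = 1 − 2·0 = 1, t = 0 − 2·1 = -2  (check: 435·1 + 190·(-2) = 55)
  q = 3: r = 25, s = 0 − 3·1 = -3, t = 1 − 3·(-2) = 7  (check: 435·(-3) + 190·7 = 25)
  q = 2: r = 5, s = 1 − 2·(-3) = 7, t = -2 − 2·7 = -16  (check: 435·7 + 190·(-16) = 5)
The row with r = 5 (the gcd) gives the Bezout coefficients s = 7, t = -16.
Result: 435 · (7) + 190 · (-16) = 5.

gcd(435, 190) = 5; s = 7, t = -16 (check: 435·7 + 190·(-16) = 5).


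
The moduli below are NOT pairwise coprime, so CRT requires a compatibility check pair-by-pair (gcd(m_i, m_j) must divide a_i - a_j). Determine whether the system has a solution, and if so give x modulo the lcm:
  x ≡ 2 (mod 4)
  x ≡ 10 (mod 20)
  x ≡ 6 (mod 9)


Moduli 4, 20, 9 are not pairwise coprime, so CRT works modulo lcm(m_i) when all pairwise compatibility conditions hold.
Pairwise compatibility: gcd(m_i, m_j) must divide a_i - a_j for every pair.
Merge one congruence at a time:
  Start: x ≡ 2 (mod 4).
  Combine with x ≡ 10 (mod 20): gcd(4, 20) = 4; 10 - 2 = 8, which IS divisible by 4, so compatible.
    Write x = 2 + 4·t and substitute into x ≡ 10 (mod 20): 4·t ≡ 10 − 2 = 8 (mod 20).
    Divide the congruence (and modulus) by g = 4: 1·t ≡ 2 (mod 5).
    So t ≡ 2 (mod 5).
    Then x = 2 + 4·2 = 10, valid modulo lcm(4, 20) = 20: x ≡ 10 (mod 20).
  Combine with x ≡ 6 (mod 9): gcd(20, 9) = 1; 6 - 10 = -4, which IS divisible by 1, so compatible.
    Write x = 10 + 20·t and substitute into x ≡ 6 (mod 9): 20·t ≡ 6 − 10 = -4 (mod 9).
    Reduce coefficients mod 9: 2·t ≡ 5 (mod 9).
    The inverse of 2 mod 9 is 5 (since 2·5 = 10 = 1·9 + 1), so t ≡ 5·5 = 25 ≡ 7 (mod 9).
    Then x = 10 + 20·7 = 150, valid modulo lcm(20, 9) = 180: x ≡ 150 (mod 180).
Verify: 150 mod 4 = 2, 150 mod 20 = 10, 150 mod 9 = 6.

x ≡ 150 (mod 180).


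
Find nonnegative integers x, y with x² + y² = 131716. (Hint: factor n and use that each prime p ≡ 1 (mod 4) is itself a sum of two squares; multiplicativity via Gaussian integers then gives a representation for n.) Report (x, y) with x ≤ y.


Step 1: Factor n = 131716 = 2^2 · 13 · 17 · 149.
Step 2: Check the mod-4 condition on each prime factor: 2 = 2 (special); 13 ≡ 1 (mod 4), exponent 1; 17 ≡ 1 (mod 4), exponent 1; 149 ≡ 1 (mod 4), exponent 1.
All primes ≡ 3 (mod 4) appear to even exponent (or don't appear), so by the two-squares theorem n IS expressible as a sum of two squares.
Step 3: Build a representation. Group n = k² · m with k = 2 and m = 13 · 17 · 149 = 32929 (a product of primes ≡ 1 (mod 4)); a representation of m scales to one of n via (k·x)² + (k·y)² = k²(x² + y²). Each prime p ≡ 1 (mod 4) is itself a sum of two squares; find a² by testing p − a² for a perfect square:
  13: 13 − 1² = 12, 13 − 2² = 9 = 3² ⇒ 13 = 2² + 3².
  17: 17 − 1² = 16 = 4² ⇒ 17 = 1² + 4².
  149: 149 − 1² = 148, 149 − 2² = 145, 149 − 3² = 140, 149 − 4² = 133, 149 − 5² = 124, 149 − 6² = 113, 149 − 7² = 100 = 10² ⇒ 149 = 7² + 10².
  Combine using the Brahmagupta–Fibonacci identity (a² + b²)(c² + d²) = (ac − bd)² + (ad + bc)² = (ac + bd)² + (ad − bc)²:
  13 · 17 = 221: from (2² + 3²)(1² + 4²), take (2·1 − 3·4, 2·4 + 3·1) = (2 − 12, 8 + 3) = (-10, 11); dropping signs (only squares matter) gives (10, 11); check 10² + 11² = 100 + 121 = 221 ✓.
  221 · 149 = 32929: from (10² + 11²)(7² + 10²), take (10·7 − 11·10, 10·10 + 11·7) = (70 − 110, 100 + 77) = (-40, 177); dropping signs (only squares matter) gives (40, 177); check 40² + 177² = 1600 + 31329 = 32929 ✓.
  Scale by k = 2: (2·40, 2·177) = (80, 354).
Step 4: Order so x ≤ y and verify: 80² + 354² = 6400 + 125316 = 131716 = n. ✓

n = 131716 = 80² + 354² (one valid representation with x ≤ y).
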